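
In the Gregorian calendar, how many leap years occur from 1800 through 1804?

1

Years divisible by 4 in [1800, 1804]: 1800, 1804.
Of these, 1800 is divisible by 100 but not 400, so not leap.
Leap years: 2 − 1 = 1.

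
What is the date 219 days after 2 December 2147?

8 July 2148

Count 219 days after December 2, 2147:
Day-of-year of December 2, 2147: 336.
Day-of-year of July 8, 2148: 190.
2147 has 365 days, so 365 − 336 = 29 days remain in 2147.
Total: 29 + 190 = 219 days.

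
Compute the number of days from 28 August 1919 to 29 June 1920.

August 1919: 31 − 28 = 3 days remain.
Then 9 full months totalling 274 days.
June 1–29, 1920: 29 days.
Total: 3 + 274 + 29 = 306 days.

306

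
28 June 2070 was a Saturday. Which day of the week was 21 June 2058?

Count forward from the earlier date (June 21, 2058) to the later (June 28, 2070):
Day-of-year of June 21, 2058: 172.
Day-of-year of June 28, 2070: 179.
2058 has 365 days, so 365 − 172 = 193 days remain in 2058.
Full years 2059–2069: 8 common + 3 leap = 8×365 + 3×366 = 4018 days.
Total: 193 + 4018 + 179 = 4390 days.
4390 mod 7 = 1, so 1 day before Saturday is Friday.

Friday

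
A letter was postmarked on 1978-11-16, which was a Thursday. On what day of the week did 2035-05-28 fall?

Day-of-year of November 16, 1978: 320.
Day-of-year of May 28, 2035: 148.
1978 has 365 days, so 365 − 320 = 45 days remain in 1978.
Full years 1979–2034: 42 common + 14 leap = 42×365 + 14×366 = 20454 days.
Total: 45 + 20454 + 148 = 20647 days.
20647 mod 7 = 4, so 4 days after Thursday is Monday.

Monday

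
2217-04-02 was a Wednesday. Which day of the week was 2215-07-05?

Wednesday

Count forward from the earlier date (July 5, 2215) to the later (April 2, 2217):
Day-of-year of July 5, 2215: 186.
Day-of-year of April 2, 2217: 92.
2215 has 365 days, so 365 − 186 = 179 days remain in 2215.
Full years: 2216: 366. Sum = 366.
Total: 179 + 366 + 92 = 637 days.
637 is a multiple of 7, so 2215-07-05 falls on the same weekday: Wednesday.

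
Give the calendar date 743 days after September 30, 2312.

October 13, 2314

Count 743 days after September 30, 2312:
September 2312: 30 − 30 = 0 days remain.
Then 24 full months totalling 730 days.
October 1–13, 2314: 13 days.
Total: 0 + 730 + 13 = 743 days.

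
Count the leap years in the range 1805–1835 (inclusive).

7

Years divisible by 4 in [1805, 1835]: 1808, 1812, 1816, 1820, 1824, 1828, 1832.
No century exceptions apply. Count: 7.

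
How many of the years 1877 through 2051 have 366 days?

42

Years divisible by 4: 1880, 1884, …, 2048 — 43 in all.
Of these, 1900 is divisible by 100 but not 400, so not leap.
2000 is divisible by 400, so still leap.
Leap years: 43 − 1 = 42.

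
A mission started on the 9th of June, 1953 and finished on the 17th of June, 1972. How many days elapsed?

From June 9, 1953 to June 9, 1972: 19 years, of which 5 contain a Feb 29 — 14×365 + 5×366 = 6940 days.
Within June 1972: 17 − 9 = 8 days.
Total: 6948 days.

6948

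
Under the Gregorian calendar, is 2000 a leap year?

2000 is a leap year (divisible by 400).

Yes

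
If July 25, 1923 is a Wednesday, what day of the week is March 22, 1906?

Count forward from the earlier date (March 22, 1906) to the later (July 25, 1923):
Day-of-year of March 22, 1906: 81.
Day-of-year of July 25, 1923: 206.
1906 has 365 days, so 365 − 81 = 284 days remain in 1906.
Full years 1907–1922: 12 common + 4 leap = 12×365 + 4×366 = 5844 days.
Total: 284 + 5844 + 206 = 6334 days.
6334 mod 7 = 6, so 6 days before Wednesday is Thursday.

Thursday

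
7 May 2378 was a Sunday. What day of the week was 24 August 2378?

Thursday

May 2378: 31 − 7 = 24 days remain.
Then June (30), July (31): 30 + 31 = 61 days.
August 1–24, 2378: 24 days.
Total: 24 + 61 + 24 = 109 days.
109 mod 7 = 4, so 4 days after Sunday is Thursday.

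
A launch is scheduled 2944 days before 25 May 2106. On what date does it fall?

2 May 2098

Count 2944 days before May 25, 2106:
From May 2, 2098 to May 2, 2106: 8 years, of which 1 contains a Feb 29 — 7×365 + 1×366 = 2921 days.
(2100 is not a leap year (divisible by 100 but not 400).)
Within May 2106: 25 − 2 = 23 days.
Total: 2944 days.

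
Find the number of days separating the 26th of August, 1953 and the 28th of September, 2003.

18295

From August 26, 1953 to August 26, 2003: 50 years, of which 12 contain a Feb 29 — 38×365 + 12×366 = 18262 days.
(2000 is a leap year (divisible by 400).)
August 2003: 31 − 26 = 5 days remain.
September 1–28, 2003: 28 days.
Residual: 33 days.
Total: 18295 days.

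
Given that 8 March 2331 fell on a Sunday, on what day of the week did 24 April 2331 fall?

Friday

March 2331: 31 − 8 = 23 days remain.
April 1–24, 2331: 24 days.
Total: 23 + 24 = 47 days.
47 mod 7 = 5, so 5 days after Sunday is Friday.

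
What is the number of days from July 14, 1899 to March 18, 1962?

22892

Day-of-year of July 14, 1899: 195.
Day-of-year of March 18, 1962: 77.
1899 has 365 days, so 365 − 195 = 170 days remain in 1899.
Full years 1900–1961: 47 common + 15 leap = 47×365 + 15×366 = 22645 days.
Total: 170 + 22645 + 77 = 22892 days.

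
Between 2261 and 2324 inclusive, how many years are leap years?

Years divisible by 4: 2264, 2268, …, 2324 — 16 in all.
Of these, 2300 is divisible by 100 but not 400, so not leap.
Leap years: 16 − 1 = 15.

15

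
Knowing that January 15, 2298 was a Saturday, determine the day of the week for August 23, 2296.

Sunday

Count forward from the earlier date (August 23, 2296) to the later (January 15, 2298):
August 2296: 31 − 23 = 8 days remain.
Then 16 full months totalling 487 days.
January 1–15, 2298: 15 days.
Total: 8 + 487 + 15 = 510 days.
510 mod 7 = 6, so 6 days before Saturday is Sunday.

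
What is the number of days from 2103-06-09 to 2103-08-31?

June 2103: 30 − 9 = 21 days remain.
Then July (31): 31 days.
August 1–31, 2103: 31 days.
Total: 21 + 31 + 31 = 83 days.

83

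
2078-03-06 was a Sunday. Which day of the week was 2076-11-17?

Tuesday

Count forward from the earlier date (November 17, 2076) to the later (March 6, 2078):
November 2076: 30 − 17 = 13 days remain.
Then 15 full months totalling 455 days.
March 1–6, 2078: 6 days.
Total: 13 + 455 + 6 = 474 days.
474 mod 7 = 5, so 5 days before Sunday is Tuesday.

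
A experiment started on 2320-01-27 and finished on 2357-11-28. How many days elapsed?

13820

Day-of-year of January 27, 2320: 27.
Day-of-year of November 28, 2357: 332.
2320 has 366 days, so 366 − 27 = 339 days remain in 2320.
Full years 2321–2356: 27 common + 9 leap = 27×365 + 9×366 = 13149 days.
Total: 339 + 13149 + 332 = 13820 days.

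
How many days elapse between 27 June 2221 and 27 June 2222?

365

June 2221: 30 − 27 = 3 days remain.
Then 11 full months totalling 335 days.
June 1–27, 2222: 27 days.
Total: 3 + 335 + 27 = 365 days.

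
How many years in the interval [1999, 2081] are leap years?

Years divisible by 4: 2000, 2004, …, 2080 — 21 in all.
2000 is divisible by 400, so still leap.
No century exceptions apply. Count: 21.

21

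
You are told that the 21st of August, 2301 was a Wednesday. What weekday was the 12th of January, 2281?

Count forward from the earlier date (January 12, 2281) to the later (August 21, 2301):
Day-of-year of January 12, 2281: 12.
Day-of-year of August 21, 2301: 233.
2281 has 365 days, so 365 − 12 = 353 days remain in 2281.
Full years 2282–2300: 15 common + 4 leap = 15×365 + 4×366 = 6939 days.
Total: 353 + 6939 + 233 = 7525 days.
7525 is a multiple of 7, so the 12th of January, 2281 falls on the same weekday: Wednesday.

Wednesday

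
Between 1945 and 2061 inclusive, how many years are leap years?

29

Years divisible by 4: 1948, 1952, …, 2060 — 29 in all.
2000 is divisible by 400, so still leap.
No century exceptions apply. Count: 29.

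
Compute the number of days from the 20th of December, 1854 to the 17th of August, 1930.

27633

From December 20, 1854 to December 20, 1929: 75 years, of which 18 contain a Feb 29 — 57×365 + 18×366 = 27393 days.
(1900 is not a leap year (divisible by 100 but not 400).)
December 1929: 31 − 20 = 11 days remain.
Then January (31), February 1930 (28), March (31), April (30), May (31), June (30), July (31): 31 + 28 + 31 + 30 + 31 + 30 + 31 = 212 days.
August 1–17, 1930: 17 days.
Residual: 240 days.
Total: 27633 days.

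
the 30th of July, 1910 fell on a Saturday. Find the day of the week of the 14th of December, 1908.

Monday

Count forward from the earlier date (December 14, 1908) to the later (July 30, 1910):
Day-of-year of December 14, 1908: 349.
Day-of-year of July 30, 1910: 211.
1908 has 366 days, so 366 − 349 = 17 days remain in 1908.
Full years: 1909: 365. Sum = 365.
Total: 17 + 365 + 211 = 593 days.
593 mod 7 = 5, so 5 days before Saturday is Monday.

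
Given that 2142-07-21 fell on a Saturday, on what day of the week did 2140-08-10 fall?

Count forward from the earlier date (August 10, 2140) to the later (July 21, 2142):
August 2140: 31 − 10 = 21 days remain.
Then 22 full months totalling 668 days.
July 1–21, 2142: 21 days.
Total: 21 + 668 + 21 = 710 days.
710 mod 7 = 3, so 3 days before Saturday is Wednesday.

Wednesday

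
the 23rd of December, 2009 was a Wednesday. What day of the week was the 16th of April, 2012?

Monday

December 23, 2009 → December 23, 2010: 365 days.
December 23, 2010 → December 23, 2011: 365 days.
December 2011: 31 − 23 = 8 days remain.
Then January (31), February 2012 (29), March (31): 31 + 29 + 31 = 91 days.
April 1–16, 2012: 16 days.
Residual: 115 days.
Total: 845 days.
845 mod 7 = 5, so 5 days after Wednesday is Monday.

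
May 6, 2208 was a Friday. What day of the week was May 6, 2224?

Thursday

From May 6, 2208 to May 6, 2224: 16 years, of which 4 contain a Feb 29 — 12×365 + 4×366 = 5844 days.
Total: 5844 days.
5844 mod 7 = 6, so 6 days after Friday is Thursday.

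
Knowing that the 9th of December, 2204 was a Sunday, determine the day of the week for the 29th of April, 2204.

Count forward from the earlier date (April 29, 2204) to the later (December 9, 2204):
April 2204: 30 − 29 = 1 day remains.
Then May (31), June (30), July (31), August (31), September (30), October (31), November (30): 31 + 30 + 31 + 31 + 30 + 31 + 30 = 214 days.
December 1–9, 2204: 9 days.
Total: 1 + 214 + 9 = 224 days.
224 is a multiple of 7, so the 29th of April, 2204 falls on the same weekday: Sunday.

Sunday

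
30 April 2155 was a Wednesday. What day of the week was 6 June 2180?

Day-of-year of April 30, 2155: 120.
Day-of-year of June 6, 2180: 158.
2155 has 365 days, so 365 − 120 = 245 days remain in 2155.
Full years 2156–2179: 18 common + 6 leap = 18×365 + 6×366 = 8766 days.
Total: 245 + 8766 + 158 = 9169 days.
9169 mod 7 = 6, so 6 days after Wednesday is Tuesday.

Tuesday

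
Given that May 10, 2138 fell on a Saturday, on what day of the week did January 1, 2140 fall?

May 10, 2138 → May 10, 2139: 365 days.
May 2139: 31 − 10 = 21 days remain.
Then June (30), July (31), August (31), September (30), October (31), November (30), December (31): 30 + 31 + 31 + 30 + 31 + 30 + 31 = 214 days.
January 1, 2140: 1 day.
Residual: 236 days.
Total: 601 days.
601 mod 7 = 6, so 6 days after Saturday is Friday.

Friday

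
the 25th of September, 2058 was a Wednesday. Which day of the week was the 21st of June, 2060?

Monday

September 2058: 30 − 25 = 5 days remain.
Then 20 full months totalling 609 days.
June 1–21, 2060: 21 days.
Total: 5 + 609 + 21 = 635 days.
635 mod 7 = 5, so 5 days after Wednesday is Monday.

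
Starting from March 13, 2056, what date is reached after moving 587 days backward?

August 4, 2054

Count 587 days before March 13, 2056:
August 4, 2054 → August 4, 2055: 365 days.
August 2055: 31 − 4 = 27 days remain.
Then September (30), October (31), November (30), December (31), January (31), February 2056 (29): 30 + 31 + 30 + 31 + 31 + 29 = 182 days.
March 1–13, 2056: 13 days.
Residual: 222 days.
Total: 587 days.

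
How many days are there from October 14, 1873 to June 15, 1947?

From October 14, 1873 to October 14, 1946: 73 years, of which 17 contain a Feb 29 — 56×365 + 17×366 = 26662 days.
(1900 is not a leap year (divisible by 100 but not 400).)
October 1946: 31 − 14 = 17 days remain.
Then November (30), December (31), January (31), February 1947 (28), March (31), April (30), May (31): 30 + 31 + 31 + 28 + 31 + 30 + 31 = 212 days.
June 1–15, 1947: 15 days.
Residual: 244 days.
Total: 26906 days.

26906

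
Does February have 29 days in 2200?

No

2200 is not a leap year (divisible by 100 but not 400).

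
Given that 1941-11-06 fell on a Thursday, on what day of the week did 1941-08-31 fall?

Sunday

Count forward from the earlier date (August 31, 1941) to the later (November 6, 1941):
August 1941: 31 − 31 = 0 days remain.
Then September (30), October (31): 30 + 31 = 61 days.
November 1–6, 1941: 6 days.
Total: 0 + 61 + 6 = 67 days.
67 mod 7 = 4, so 4 days before Thursday is Sunday.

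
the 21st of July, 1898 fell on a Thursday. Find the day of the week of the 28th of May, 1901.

July 21, 1898 → July 21, 1899: 365 days.
July 21, 1899 → July 21, 1900: 365 days (1900 is not a leap year (divisible by 100 but not 400)).
July 1900: 31 − 21 = 10 days remain.
Then 9 full months totalling 273 days.
May 1–28, 1901: 28 days.
Residual: 311 days.
Total: 1041 days.
1041 mod 7 = 5, so 5 days after Thursday is Tuesday.

Tuesday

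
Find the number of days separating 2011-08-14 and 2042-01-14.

Day-of-year of August 14, 2011: 226.
Day-of-year of January 14, 2042: 14.
2011 has 365 days, so 365 − 226 = 139 days remain in 2011.
Full years 2012–2041: 22 common + 8 leap = 22×365 + 8×366 = 10958 days.
Total: 139 + 10958 + 14 = 11111 days.

11111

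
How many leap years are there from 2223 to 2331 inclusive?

26

Years divisible by 4: 2224, 2228, …, 2328 — 27 in all.
Of these, 2300 is divisible by 100 but not 400, so not leap.
Leap years: 27 − 1 = 26.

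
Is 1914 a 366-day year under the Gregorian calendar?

1914 is not a leap year.

No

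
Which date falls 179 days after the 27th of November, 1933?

the 25th of May, 1934

Count 179 days after November 27, 1933:
Day-of-year of November 27, 1933: 331.
Day-of-year of May 25, 1934: 145.
1933 has 365 days, so 365 − 331 = 34 days remain in 1933.
Total: 34 + 145 = 179 days.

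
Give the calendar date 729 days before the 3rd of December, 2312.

the 5th of December, 2310

Count 729 days before December 3, 2312:
December 2310: 31 − 5 = 26 days remain.
Then 23 full months totalling 700 days.
December 1–3, 2312: 3 days.
Total: 26 + 700 + 3 = 729 days.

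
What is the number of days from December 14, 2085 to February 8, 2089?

December 14, 2085 → December 14, 2086: 365 days.
December 14, 2086 → December 14, 2087: 365 days.
December 14, 2087 → December 14, 2088: 366 days (2088 is a leap year).
December 2088: 31 − 14 = 17 days remain.
Then January (31): 31 days.
February 1–8, 2089: 8 days (2089 is not a leap year).
Residual: 56 days.
Total: 1152 days.

1152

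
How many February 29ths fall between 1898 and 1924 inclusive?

6

Years divisible by 4 in [1898, 1924]: 1900, 1904, 1908, 1912, 1916, 1920, 1924.
Of these, 1900 is divisible by 100 but not 400, so not leap.
Leap years: 7 − 1 = 6.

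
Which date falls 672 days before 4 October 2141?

2 December 2139

Count 672 days before October 4, 2141:
December 2, 2139 → December 2, 2140: 366 days (2140 is a leap year).
December 2140: 31 − 2 = 29 days remain.
Then 9 full months totalling 273 days.
October 1–4, 2141: 4 days.
Residual: 306 days.
Total: 672 days.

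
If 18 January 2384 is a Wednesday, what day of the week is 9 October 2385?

January 18, 2384 → January 18, 2385: 366 days (2384 is a leap year).
January 2385: 31 − 18 = 13 days remain.
Then February 2385 (28), March (31), April (30), May (31), June (30), July (31), August (31), September (30): 28 + 31 + 30 + 31 + 30 + 31 + 31 + 30 = 242 days.
October 1–9, 2385: 9 days.
Residual: 264 days.
Total: 630 days.
630 is a multiple of 7, so 9 October 2385 falls on the same weekday: Wednesday.

Wednesday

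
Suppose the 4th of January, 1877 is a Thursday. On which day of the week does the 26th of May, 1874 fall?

Count forward from the earlier date (May 26, 1874) to the later (January 4, 1877):
May 26, 1874 → May 26, 1875: 365 days.
May 26, 1875 → May 26, 1876: 366 days (1876 is a leap year).
May 1876: 31 − 26 = 5 days remain.
Then June (30), July (31), August (31), September (30), October (31), November (30), December (31): 30 + 31 + 31 + 30 + 31 + 30 + 31 = 214 days.
January 1–4, 1877: 4 days.
Residual: 223 days.
Total: 954 days.
954 mod 7 = 2, so 2 days before Thursday is Tuesday.

Tuesday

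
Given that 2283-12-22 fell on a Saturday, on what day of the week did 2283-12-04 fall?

Count forward from the earlier date (December 4, 2283) to the later (December 22, 2283):
Within December 2283: 22 − 4 = 18 days.
18 mod 7 = 4, so 4 days before Saturday is Tuesday.

Tuesday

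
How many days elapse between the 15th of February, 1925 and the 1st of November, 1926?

624

February 15, 1925 → February 15, 1926: 365 days.
February 1926: 28 − 15 = 13 days remain (1926 is not a leap year, so February has 28 days).
Then March (31), April (30), May (31), June (30), July (31), August (31), September (30), October (31): 31 + 30 + 31 + 30 + 31 + 31 + 30 + 31 = 245 days.
November 1, 1926: 1 day.
Residual: 259 days.
Total: 624 days.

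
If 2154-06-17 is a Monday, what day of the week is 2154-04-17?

Wednesday

Count forward from the earlier date (April 17, 2154) to the later (June 17, 2154):
April 2154: 30 − 17 = 13 days remain.
Then May (31): 31 days.
June 1–17, 2154: 17 days.
Total: 13 + 31 + 17 = 61 days.
61 mod 7 = 5, so 5 days before Monday is Wednesday.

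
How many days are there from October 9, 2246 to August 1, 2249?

1027

October 9, 2246 → October 9, 2247: 365 days.
October 9, 2247 → October 9, 2248: 366 days (2248 is a leap year).
October 2248: 31 − 9 = 22 days remain.
Then 9 full months totalling 273 days.
August 1, 2249: 1 day.
Residual: 296 days.
Total: 1027 days.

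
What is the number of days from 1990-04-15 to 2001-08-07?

Day-of-year of April 15, 1990: 105.
Day-of-year of August 7, 2001: 219.
1990 has 365 days, so 365 − 105 = 260 days remain in 1990.
Full years 1991–2000: 7 common + 3 leap = 7×365 + 3×366 = 3653 days.
Total: 260 + 3653 + 219 = 4132 days.

4132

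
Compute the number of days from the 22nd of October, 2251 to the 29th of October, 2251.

Within October 2251: 29 − 22 = 7 days.

7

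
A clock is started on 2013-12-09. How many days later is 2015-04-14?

Day-of-year of December 9, 2013: 343.
Day-of-year of April 14, 2015: 104.
2013 has 365 days, so 365 − 343 = 22 days remain in 2013.
Full years: 2014: 365. Sum = 365.
Total: 22 + 365 + 104 = 491 days.

491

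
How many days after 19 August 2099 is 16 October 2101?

August 19, 2099 → August 19, 2100: 365 days (2100 is not a leap year (divisible by 100 but not 400)).
August 19, 2100 → August 19, 2101: 365 days.
August 2101: 31 − 19 = 12 days remain.
Then September (30): 30 days.
October 1–16, 2101: 16 days.
Residual: 58 days.
Total: 788 days.

788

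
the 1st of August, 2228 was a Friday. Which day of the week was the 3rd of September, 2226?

Sunday

Count forward from the earlier date (September 3, 2226) to the later (August 1, 2228):
Day-of-year of September 3, 2226: 246.
Day-of-year of August 1, 2228: 214.
2226 has 365 days, so 365 − 246 = 119 days remain in 2226.
Full years: 2227: 365. Sum = 365.
Total: 119 + 365 + 214 = 698 days.
698 mod 7 = 5, so 5 days before Friday is Sunday.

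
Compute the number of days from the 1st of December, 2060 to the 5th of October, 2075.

5421

Day-of-year of December 1, 2060: 336.
Day-of-year of October 5, 2075: 278.
2060 has 366 days, so 366 − 336 = 30 days remain in 2060.
Full years 2061–2074: 11 common + 3 leap = 11×365 + 3×366 = 5113 days.
Total: 30 + 5113 + 278 = 5421 days.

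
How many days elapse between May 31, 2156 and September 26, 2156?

118

May 2156: 31 − 31 = 0 days remain.
Then June (30), July (31), August (31): 30 + 31 + 31 = 92 days.
September 1–26, 2156: 26 days.
Total: 0 + 92 + 26 = 118 days.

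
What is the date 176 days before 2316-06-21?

2315-12-28

Count 176 days before June 21, 2316:
December 2315: 31 − 28 = 3 days remain.
Then January (31), February 2316 (29), March (31), April (30), May (31): 31 + 29 + 31 + 30 + 31 = 152 days.
June 1–21, 2316: 21 days.
Total: 3 + 152 + 21 = 176 days.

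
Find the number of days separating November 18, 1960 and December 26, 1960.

38

November 1960: 30 − 18 = 12 days remain.
December 1–26, 1960: 26 days.
Total: 12 + 26 = 38 days.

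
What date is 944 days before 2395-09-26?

2393-02-24

Count 944 days before September 26, 2395:
Day-of-year of February 24, 2393: 55.
Day-of-year of September 26, 2395: 269.
2393 has 365 days, so 365 − 55 = 310 days remain in 2393.
Full years: 2394: 365. Sum = 365.
Total: 310 + 365 + 269 = 944 days.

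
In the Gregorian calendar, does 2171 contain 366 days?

2171 is not a leap year.

No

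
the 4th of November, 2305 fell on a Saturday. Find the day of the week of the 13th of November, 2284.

Count forward from the earlier date (November 13, 2284) to the later (November 4, 2305):
Day-of-year of November 13, 2284: 318.
Day-of-year of November 4, 2305: 308.
2284 has 366 days, so 366 − 318 = 48 days remain in 2284.
Full years 2285–2304: 16 common + 4 leap = 16×365 + 4×366 = 7304 days.
Total: 48 + 7304 + 308 = 7660 days.
7660 mod 7 = 2, so 2 days before Saturday is Thursday.

Thursday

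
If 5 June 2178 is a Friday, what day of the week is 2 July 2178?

June 2178: 30 − 5 = 25 days remain.
July 1–2, 2178: 2 days.
Total: 25 + 2 = 27 days.
27 mod 7 = 6, so 6 days after Friday is Thursday.

Thursday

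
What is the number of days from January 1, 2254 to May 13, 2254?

January 2254: 31 − 1 = 30 days remain.
Then February 2254 (28), March (31), April (30): 28 + 31 + 30 = 89 days.
May 1–13, 2254: 13 days.
Total: 30 + 89 + 13 = 132 days.

132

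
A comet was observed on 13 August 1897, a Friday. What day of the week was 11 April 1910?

Monday

From August 13, 1897 to August 13, 1909: 12 years, of which 2 contain a Feb 29 — 10×365 + 2×366 = 4382 days.
(1900 is not a leap year (divisible by 100 but not 400).)
August 1909: 31 − 13 = 18 days remain.
Then September (30), October (31), November (30), December (31), January (31), February 1910 (28), March (31): 30 + 31 + 30 + 31 + 31 + 28 + 31 = 212 days.
April 1–11, 1910: 11 days.
Residual: 241 days.
Total: 4623 days.
4623 mod 7 = 3, so 3 days after Friday is Monday.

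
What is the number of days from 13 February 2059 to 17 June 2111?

19116

From February 13, 2059 to February 13, 2111: 52 years, of which 12 contain a Feb 29 — 40×365 + 12×366 = 18992 days.
(2100 is not a leap year (divisible by 100 but not 400).)
February 2111: 28 − 13 = 15 days remain (2111 is not a leap year, so February has 28 days).
Then March (31), April (30), May (31): 31 + 30 + 31 = 92 days.
June 1–17, 2111: 17 days.
Residual: 124 days.
Total: 19116 days.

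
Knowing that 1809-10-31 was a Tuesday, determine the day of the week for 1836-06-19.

Sunday

From October 31, 1809 to October 31, 1835: 26 years, of which 6 contain a Feb 29 — 20×365 + 6×366 = 9496 days.
October 1835: 31 − 31 = 0 days remain.
Then November (30), December (31), January (31), February 1836 (29), March (31), April (30), May (31): 30 + 31 + 31 + 29 + 31 + 30 + 31 = 213 days.
June 1–19, 1836: 19 days.
Residual: 232 days.
Total: 9728 days.
9728 mod 7 = 5, so 5 days after Tuesday is Sunday.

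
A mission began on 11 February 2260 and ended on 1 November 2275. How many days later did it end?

5742

Day-of-year of February 11, 2260: 42.
Day-of-year of November 1, 2275: 305.
2260 has 366 days, so 366 − 42 = 324 days remain in 2260.
Full years 2261–2274: 11 common + 3 leap = 11×365 + 3×366 = 5113 days.
Total: 324 + 5113 + 305 = 5742 days.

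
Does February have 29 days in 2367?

No

2367 is not a leap year.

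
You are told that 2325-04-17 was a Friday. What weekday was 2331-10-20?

Tuesday

Day-of-year of April 17, 2325: 107.
Day-of-year of October 20, 2331: 293.
2325 has 365 days, so 365 − 107 = 258 days remain in 2325.
Full years: 2326: 365; 2327: 365; 2328: 366; 2329: 365; 2330: 365. Sum = 1826.
Total: 258 + 1826 + 293 = 2377 days.
2377 mod 7 = 4, so 4 days after Friday is Tuesday.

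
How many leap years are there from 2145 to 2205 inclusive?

Years divisible by 4: 2148, 2152, …, 2204 — 15 in all.
Of these, 2200 is divisible by 100 but not 400, so not leap.
Leap years: 15 − 1 = 14.

14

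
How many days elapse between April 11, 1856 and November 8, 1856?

211

April 1856: 30 − 11 = 19 days remain.
Then May (31), June (30), July (31), August (31), September (30), October (31): 31 + 30 + 31 + 31 + 30 + 31 = 184 days.
November 1–8, 1856: 8 days.
Total: 19 + 184 + 8 = 211 days.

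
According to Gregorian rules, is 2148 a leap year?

2148 is a leap year.

Yes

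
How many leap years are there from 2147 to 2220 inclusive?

Years divisible by 4: 2148, 2152, …, 2220 — 19 in all.
Of these, 2200 is divisible by 100 but not 400, so not leap.
Leap years: 19 − 1 = 18.

18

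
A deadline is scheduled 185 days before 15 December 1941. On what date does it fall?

13 June 1941

Count 185 days before December 15, 1941:
June 1941: 30 − 13 = 17 days remain.
Then July (31), August (31), September (30), October (31), November (30): 31 + 31 + 30 + 31 + 30 = 153 days.
December 1–15, 1941: 15 days.
Total: 17 + 153 + 15 = 185 days.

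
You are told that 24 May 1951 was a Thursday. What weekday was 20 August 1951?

Monday

May 1951: 31 − 24 = 7 days remain.
Then June (30), July (31): 30 + 31 = 61 days.
August 1–20, 1951: 20 days.
Total: 7 + 61 + 20 = 88 days.
88 mod 7 = 4, so 4 days after Thursday is Monday.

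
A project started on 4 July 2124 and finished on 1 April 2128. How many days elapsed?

1367

Day-of-year of July 4, 2124: 186.
Day-of-year of April 1, 2128: 92.
2124 has 366 days, so 366 − 186 = 180 days remain in 2124.
Full years: 2125: 365; 2126: 365; 2127: 365. Sum = 1095.
Total: 180 + 1095 + 92 = 1367 days.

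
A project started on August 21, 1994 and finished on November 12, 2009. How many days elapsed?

From August 21, 1994 to August 21, 2009: 15 years, of which 4 contain a Feb 29 — 11×365 + 4×366 = 5479 days.
(2000 is a leap year (divisible by 400).)
August 2009: 31 − 21 = 10 days remain.
Then September (30), October (31): 30 + 31 = 61 days.
November 1–12, 2009: 12 days.
Residual: 83 days.
Total: 5562 days.

5562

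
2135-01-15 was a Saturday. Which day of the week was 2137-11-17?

Day-of-year of January 15, 2135: 15.
Day-of-year of November 17, 2137: 321.
2135 has 365 days, so 365 − 15 = 350 days remain in 2135.
Full years: 2136: 366. Sum = 366.
Total: 350 + 366 + 321 = 1037 days.
1037 mod 7 = 1, so 1 day after Saturday is Sunday.

Sunday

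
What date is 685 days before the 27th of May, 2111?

the 11th of July, 2109

Count 685 days before May 27, 2111:
Day-of-year of July 11, 2109: 192.
Day-of-year of May 27, 2111: 147.
2109 has 365 days, so 365 − 192 = 173 days remain in 2109.
Full years: 2110: 365. Sum = 365.
Total: 173 + 365 + 147 = 685 days.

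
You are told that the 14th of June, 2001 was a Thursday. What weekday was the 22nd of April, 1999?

Count forward from the earlier date (April 22, 1999) to the later (June 14, 2001):
April 1999: 30 − 22 = 8 days remain.
Then 25 full months totalling 762 days.
June 1–14, 2001: 14 days.
Total: 8 + 762 + 14 = 784 days.
784 is a multiple of 7, so the 22nd of April, 1999 falls on the same weekday: Thursday.

Thursday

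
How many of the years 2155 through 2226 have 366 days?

17

Years divisible by 4: 2156, 2160, …, 2224 — 18 in all.
Of these, 2200 is divisible by 100 but not 400, so not leap.
Leap years: 18 − 1 = 17.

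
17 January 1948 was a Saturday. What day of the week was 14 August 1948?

January 1948: 31 − 17 = 14 days remain.
Then February 1948 (29), March (31), April (30), May (31), June (30), July (31): 29 + 31 + 30 + 31 + 30 + 31 = 182 days.
August 1–14, 1948: 14 days.
Total: 14 + 182 + 14 = 210 days.
210 is a multiple of 7, so 14 August 1948 falls on the same weekday: Saturday.

Saturday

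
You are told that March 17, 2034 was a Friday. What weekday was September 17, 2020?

Thursday

Count forward from the earlier date (September 17, 2020) to the later (March 17, 2034):
Day-of-year of September 17, 2020: 261.
Day-of-year of March 17, 2034: 76.
2020 has 366 days, so 366 − 261 = 105 days remain in 2020.
Full years 2021–2033: 10 common + 3 leap = 10×365 + 3×366 = 4748 days.
Total: 105 + 4748 + 76 = 4929 days.
4929 mod 7 = 1, so 1 day before Friday is Thursday.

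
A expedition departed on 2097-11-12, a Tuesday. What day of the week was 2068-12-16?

Count forward from the earlier date (December 16, 2068) to the later (November 12, 2097):
From December 16, 2068 to December 16, 2096: 28 years, of which 7 contain a Feb 29 — 21×365 + 7×366 = 10227 days.
December 2096: 31 − 16 = 15 days remain.
Then 10 full months totalling 304 days.
November 1–12, 2097: 12 days.
Residual: 331 days.
Total: 10558 days.
10558 mod 7 = 2, so 2 days before Tuesday is Sunday.

Sunday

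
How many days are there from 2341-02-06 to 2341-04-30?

February 2341: 28 − 6 = 22 days remain (2341 is not a leap year, so February has 28 days).
Then March (31): 31 days.
April 1–30, 2341: 30 days.
Total: 22 + 31 + 30 = 83 days.

83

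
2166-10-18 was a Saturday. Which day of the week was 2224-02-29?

Day-of-year of October 18, 2166: 291.
Day-of-year of February 29, 2224: 60.
2166 has 365 days, so 365 − 291 = 74 days remain in 2166.
Full years 2167–2223: 44 common + 13 leap = 44×365 + 13×366 = 20818 days.
Total: 74 + 20818 + 60 = 20952 days.
20952 mod 7 = 1, so 1 day after Saturday is Sunday.

Sunday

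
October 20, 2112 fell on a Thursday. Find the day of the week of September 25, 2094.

Count forward from the earlier date (September 25, 2094) to the later (October 20, 2112):
Day-of-year of September 25, 2094: 268.
Day-of-year of October 20, 2112: 294.
2094 has 365 days, so 365 − 268 = 97 days remain in 2094.
Full years 2095–2111: 14 common + 3 leap = 14×365 + 3×366 = 6208 days.
Total: 97 + 6208 + 294 = 6599 days.
6599 mod 7 = 5, so 5 days before Thursday is Saturday.

Saturday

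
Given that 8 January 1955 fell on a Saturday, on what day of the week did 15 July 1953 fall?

Count forward from the earlier date (July 15, 1953) to the later (January 8, 1955):
Day-of-year of July 15, 1953: 196.
Day-of-year of January 8, 1955: 8.
1953 has 365 days, so 365 − 196 = 169 days remain in 1953.
Full years: 1954: 365. Sum = 365.
Total: 169 + 365 + 8 = 542 days.
542 mod 7 = 3, so 3 days before Saturday is Wednesday.

Wednesday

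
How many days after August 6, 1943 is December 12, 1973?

11086

Day-of-year of August 6, 1943: 218.
Day-of-year of December 12, 1973: 346.
1943 has 365 days, so 365 − 218 = 147 days remain in 1943.
Full years 1944–1972: 21 common + 8 leap = 21×365 + 8×366 = 10593 days.
Total: 147 + 10593 + 346 = 11086 days.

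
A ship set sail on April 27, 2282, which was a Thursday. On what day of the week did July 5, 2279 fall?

Saturday

Count forward from the earlier date (July 5, 2279) to the later (April 27, 2282):
July 5, 2279 → July 5, 2280: 366 days (2280 is a leap year).
July 5, 2280 → July 5, 2281: 365 days.
July 2281: 31 − 5 = 26 days remain.
Then August (31), September (30), October (31), November (30), December (31), January (31), February 2282 (28), March (31): 31 + 30 + 31 + 30 + 31 + 31 + 28 + 31 = 243 days.
April 1–27, 2282: 27 days.
Residual: 296 days.
Total: 1027 days.
1027 mod 7 = 5, so 5 days before Thursday is Saturday.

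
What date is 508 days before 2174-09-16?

2173-04-26

Count 508 days before September 16, 2174:
April 26, 2173 → April 26, 2174: 365 days.
April 2174: 30 − 26 = 4 days remain.
Then May (31), June (30), July (31), August (31): 31 + 30 + 31 + 31 = 123 days.
September 1–16, 2174: 16 days.
Residual: 143 days.
Total: 508 days.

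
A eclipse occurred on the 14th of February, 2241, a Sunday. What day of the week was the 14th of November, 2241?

February 2241: 28 − 14 = 14 days remain (2241 is not a leap year, so February has 28 days).
Then March (31), April (30), May (31), June (30), July (31), August (31), September (30), October (31): 31 + 30 + 31 + 30 + 31 + 31 + 30 + 31 = 245 days.
November 1–14, 2241: 14 days.
Total: 14 + 245 + 14 = 273 days.
273 is a multiple of 7, so the 14th of November, 2241 falls on the same weekday: Sunday.

Sunday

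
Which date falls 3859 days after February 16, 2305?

September 11, 2315

Count 3859 days after February 16, 2305:
Day-of-year of February 16, 2305: 47.
Day-of-year of September 11, 2315: 254.
2305 has 365 days, so 365 − 47 = 318 days remain in 2305.
Full years 2306–2314: 7 common + 2 leap = 7×365 + 2×366 = 3287 days.
Total: 318 + 3287 + 254 = 3859 days.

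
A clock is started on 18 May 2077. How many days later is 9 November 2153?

27933

Day-of-year of May 18, 2077: 138.
Day-of-year of November 9, 2153: 313.
2077 has 365 days, so 365 − 138 = 227 days remain in 2077.
Full years 2078–2152: 57 common + 18 leap = 57×365 + 18×366 = 27393 days.
Total: 227 + 27393 + 313 = 27933 days.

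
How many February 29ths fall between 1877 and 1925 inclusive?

11

Years divisible by 4 in [1877, 1925]: 1880, 1884, 1888, 1892, 1896, 1900, 1904, 1908, 1912, 1916, 1920, 1924.
Of these, 1900 is divisible by 100 but not 400, so not leap.
Leap years: 12 − 1 = 11.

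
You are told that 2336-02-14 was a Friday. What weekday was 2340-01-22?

Monday

Day-of-year of February 14, 2336: 45.
Day-of-year of January 22, 2340: 22.
2336 has 366 days, so 366 − 45 = 321 days remain in 2336.
Full years: 2337: 365; 2338: 365; 2339: 365. Sum = 1095.
Total: 321 + 1095 + 22 = 1438 days.
1438 mod 7 = 3, so 3 days after Friday is Monday.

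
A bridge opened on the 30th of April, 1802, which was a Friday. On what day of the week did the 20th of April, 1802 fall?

Count forward from the earlier date (April 20, 1802) to the later (April 30, 1802):
Within April 1802: 30 − 20 = 10 days.
10 mod 7 = 3, so 3 days before Friday is Tuesday.

Tuesday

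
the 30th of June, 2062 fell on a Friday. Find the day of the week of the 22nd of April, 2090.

Saturday

From June 30, 2062 to June 30, 2089: 27 years, of which 7 contain a Feb 29 — 20×365 + 7×366 = 9862 days.
June 2089: 30 − 30 = 0 days remain.
Then 9 full months totalling 274 days.
April 1–22, 2090: 22 days.
Residual: 296 days.
Total: 10158 days.
10158 mod 7 = 1, so 1 day after Friday is Saturday.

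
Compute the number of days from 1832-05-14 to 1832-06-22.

39

May 1832: 31 − 14 = 17 days remain.
June 1–22, 1832: 22 days.
Total: 17 + 22 = 39 days.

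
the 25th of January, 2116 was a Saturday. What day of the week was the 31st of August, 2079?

Count forward from the earlier date (August 31, 2079) to the later (January 25, 2116):
Day-of-year of August 31, 2079: 243.
Day-of-year of January 25, 2116: 25.
2079 has 365 days, so 365 − 243 = 122 days remain in 2079.
Full years 2080–2115: 28 common + 8 leap = 28×365 + 8×366 = 13148 days.
Total: 122 + 13148 + 25 = 13295 days.
13295 mod 7 = 2, so 2 days before Saturday is Thursday.

Thursday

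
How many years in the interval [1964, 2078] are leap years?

Years divisible by 4: 1964, 1968, …, 2076 — 29 in all.
2000 is divisible by 400, so still leap.
No century exceptions apply. Count: 29.

29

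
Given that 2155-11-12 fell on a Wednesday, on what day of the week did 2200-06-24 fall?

From November 12, 2155 to November 12, 2199: 44 years, of which 11 contain a Feb 29 — 33×365 + 11×366 = 16071 days.
November 2199: 30 − 12 = 18 days remain.
Then December (31), January (31), February 2200 (28), March (31), April (30), May (31): 31 + 31 + 28 + 31 + 30 + 31 = 182 days.
June 1–24, 2200: 24 days.
Residual: 224 days.
Total: 16295 days.
16295 mod 7 = 6, so 6 days after Wednesday is Tuesday.

Tuesday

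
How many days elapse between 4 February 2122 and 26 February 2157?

12806

Day-of-year of February 4, 2122: 35.
Day-of-year of February 26, 2157: 57.
2122 has 365 days, so 365 − 35 = 330 days remain in 2122.
Full years 2123–2156: 25 common + 9 leap = 25×365 + 9×366 = 12419 days.
Total: 330 + 12419 + 57 = 12806 days.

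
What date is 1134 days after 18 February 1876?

28 March 1879

Count 1134 days after February 18, 1876:
February 18, 1876 → February 18, 1877: 366 days (1876 is a leap year).
February 18, 1877 → February 18, 1878: 365 days.
February 18, 1878 → February 18, 1879: 365 days.
February 1879: 28 − 18 = 10 days remain (1879 is not a leap year, so February has 28 days).
March 1–28, 1879: 28 days.
Residual: 38 days.
Total: 1134 days.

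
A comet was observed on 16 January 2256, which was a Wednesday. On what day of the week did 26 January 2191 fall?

Wednesday

Count forward from the earlier date (January 26, 2191) to the later (January 16, 2256):
From January 26, 2191 to January 26, 2255: 64 years, of which 15 contain a Feb 29 — 49×365 + 15×366 = 23375 days.
(2200 is not a leap year (divisible by 100 but not 400).)
January 2255: 31 − 26 = 5 days remain.
Then 11 full months totalling 334 days.
January 1–16, 2256: 16 days.
Residual: 355 days.
Total: 23730 days.
23730 is a multiple of 7, so 26 January 2191 falls on the same weekday: Wednesday.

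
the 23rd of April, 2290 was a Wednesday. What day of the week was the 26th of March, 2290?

Count forward from the earlier date (March 26, 2290) to the later (April 23, 2290):
March 2290: 31 − 26 = 5 days remain.
April 1–23, 2290: 23 days.
Total: 5 + 23 = 28 days.
28 is a multiple of 7, so the 26th of March, 2290 falls on the same weekday: Wednesday.

Wednesday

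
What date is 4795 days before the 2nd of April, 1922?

the 14th of February, 1909

Count 4795 days before April 2, 1922:
From February 14, 1909 to February 14, 1922: 13 years, of which 3 contain a Feb 29 — 10×365 + 3×366 = 4748 days.
February 1922: 28 − 14 = 14 days remain (1922 is not a leap year, so February has 28 days).
Then March (31): 31 days.
April 1–2, 1922: 2 days.
Residual: 47 days.
Total: 4795 days.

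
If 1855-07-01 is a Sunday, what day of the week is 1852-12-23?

Count forward from the earlier date (December 23, 1852) to the later (July 1, 1855):
December 23, 1852 → December 23, 1853: 365 days.
December 23, 1853 → December 23, 1854: 365 days.
December 1854: 31 − 23 = 8 days remain.
Then January (31), February 1855 (28), March (31), April (30), May (31), June (30): 31 + 28 + 31 + 30 + 31 + 30 = 181 days.
July 1, 1855: 1 day.
Residual: 190 days.
Total: 920 days.
920 mod 7 = 3, so 3 days before Sunday is Thursday.

Thursday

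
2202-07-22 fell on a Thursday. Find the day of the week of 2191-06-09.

Count forward from the earlier date (June 9, 2191) to the later (July 22, 2202):
Day-of-year of June 9, 2191: 160.
Day-of-year of July 22, 2202: 203.
2191 has 365 days, so 365 − 160 = 205 days remain in 2191.
Full years 2192–2201: 8 common + 2 leap = 8×365 + 2×366 = 3652 days.
Total: 205 + 3652 + 203 = 4060 days.
4060 is a multiple of 7, so 2191-06-09 falls on the same weekday: Thursday.

Thursday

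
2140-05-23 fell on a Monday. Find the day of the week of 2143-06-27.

May 23, 2140 → May 23, 2141: 365 days.
May 23, 2141 → May 23, 2142: 365 days.
May 23, 2142 → May 23, 2143: 365 days.
May 2143: 31 − 23 = 8 days remain.
June 1–27, 2143: 27 days.
Residual: 35 days.
Total: 1130 days.
1130 mod 7 = 3, so 3 days after Monday is Thursday.

Thursday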